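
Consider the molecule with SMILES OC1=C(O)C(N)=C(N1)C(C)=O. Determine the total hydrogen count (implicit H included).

Walk through each heavy atom and fill implicit hydrogens from standard valence (C 4, N 3, O 2, S 2, halogen 1):
  atom 1: O, bond orders sum to 1 (valence 2) → 1 H
  atom 2: C, bond orders sum to 4 (valence 4) → 0 H
  atom 3: C, bond orders sum to 4 (valence 4) → 0 H
  atom 4: O, bond orders sum to 1 (valence 2) → 1 H
  atom 5: C, bond orders sum to 4 (valence 4) → 0 H
  atom 6: N, bond orders sum to 1 (valence 3) → 2 H
  atom 7: C, bond orders sum to 4 (valence 4) → 0 H
  atom 8: N, bond orders sum to 2 (valence 3) → 1 H
  atom 9: C, bond orders sum to 4 (valence 4) → 0 H
  atom 10: C, bond orders sum to 1 (valence 4) → 3 H
  atom 11: O, bond orders sum to 2 (valence 2) → 0 H
Total hydrogens: 8.

8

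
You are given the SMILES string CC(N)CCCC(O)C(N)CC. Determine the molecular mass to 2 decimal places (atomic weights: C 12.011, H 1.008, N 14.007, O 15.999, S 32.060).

174.29 g/mol

First, the molecular formula is C9H22N2O (counting implicit H from valence).
  C: 9 × 12.011 = 108.099
  H: 22 × 1.008 = 22.176
  N: 2 × 14.007 = 28.014
  O: 1 × 15.999 = 15.999
Sum: 9×12.011 + 22×1.008 + 2×14.007 + 1×15.999 = 174.288 → 174.29 g/mol.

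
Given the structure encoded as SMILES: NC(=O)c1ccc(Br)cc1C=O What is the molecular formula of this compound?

Walk through each heavy atom and fill implicit hydrogens from standard valence (C 4, N 3, O 2, S 2, halogen 1); for lowercase aromatic atoms, an aromatic c carries 1 H when it has two neighbours and 0 H with three, and aromatic n carries 0 H:
  atom 1: N, bond orders sum to 1 (valence 3) → 2 H
  atom 2: C, bond orders sum to 4 (valence 4) → 0 H
  atom 3: O, bond orders sum to 2 (valence 2) → 0 H
  atom 4: aromatic c, 3 neighbours → 0 H
  atom 5: aromatic c, 2 neighbours → 1 H
  atom 6: aromatic c, 2 neighbours → 1 H
  atom 7: aromatic c, 3 neighbours → 0 H
  atom 8: Br (halogen, monovalent) → 0 H
  atom 9: aromatic c, 2 neighbours → 1 H
  atom 10: aromatic c, 3 neighbours → 0 H
  atom 11: C, bond orders sum to 3 (valence 4) → 1 H
  atom 12: O, bond orders sum to 2 (valence 2) → 0 H
Totals → C:8, H:6, Br:1, N:1, O:2.
In Hill order: C8H6BrNO2.

C8H6BrNO2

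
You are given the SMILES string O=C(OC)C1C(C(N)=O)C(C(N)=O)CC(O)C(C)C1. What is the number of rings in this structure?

1

In SMILES, each pair of matching ring-closure digits denotes one ring-closing bond; the number of such bonds equals the number of independent rings.
Ring-closure bonds here: 1.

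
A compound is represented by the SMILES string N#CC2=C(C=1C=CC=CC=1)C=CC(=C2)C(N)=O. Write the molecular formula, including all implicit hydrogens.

C14H10N2O

Walk through each heavy atom and fill implicit hydrogens from standard valence (C 4, N 3, O 2, S 2, halogen 1):
  atom 1: N, bond orders sum to 3 (valence 3) → 0 H
  atom 2: C, bond orders sum to 4 (valence 4) → 0 H
  atom 3: C, bond orders sum to 4 (valence 4) → 0 H
  atom 4: C, bond orders sum to 4 (valence 4) → 0 H
  atom 5: C, bond orders sum to 4 (valence 4) → 0 H
  atom 6: C, bond orders sum to 3 (valence 4) → 1 H
  atom 7: C, bond orders sum to 3 (valence 4) → 1 H
  atom 8: C, bond orders sum to 3 (valence 4) → 1 H
  atom 9: C, bond orders sum to 3 (valence 4) → 1 H
  atom 10: C, bond orders sum to 3 (valence 4) → 1 H
  atom 11: C, bond orders sum to 3 (valence 4) → 1 H
  atom 12: C, bond orders sum to 3 (valence 4) → 1 H
  atom 13: C, bond orders sum to 4 (valence 4) → 0 H
  atom 14: C, bond orders sum to 3 (valence 4) → 1 H
  atom 15: C, bond orders sum to 4 (valence 4) → 0 H
  atom 16: N, bond orders sum to 1 (valence 3) → 2 H
  atom 17: O, bond orders sum to 2 (valence 2) → 0 H
Totals → C:14, H:10, N:2, O:1.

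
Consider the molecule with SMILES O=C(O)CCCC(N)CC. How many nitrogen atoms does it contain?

1

Scan the SMILES for N atoms (remember two-letter symbols like Cl and Br are single atoms).
Nitrogen count: 1.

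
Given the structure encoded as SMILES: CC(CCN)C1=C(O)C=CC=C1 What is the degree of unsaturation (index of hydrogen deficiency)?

Degree of unsaturation = (number of rings) + (number of π bonds).
Ring closures in the SMILES: 1.
π bonds: 3 double bonds (each 1 DoU) → 3 DoU from unsaturation.
Total DoU = 1 + 3 = 4.

4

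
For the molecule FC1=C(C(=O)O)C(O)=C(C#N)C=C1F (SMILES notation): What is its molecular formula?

Walk through each heavy atom and fill implicit hydrogens from standard valence (C 4, N 3, O 2, S 2, halogen 1):
  atom 1: F (halogen, monovalent) → 0 H
  atom 2: C, bond orders sum to 4 (valence 4) → 0 H
  atom 3: C, bond orders sum to 4 (valence 4) → 0 H
  atom 4: C, bond orders sum to 4 (valence 4) → 0 H
  atom 5: O, bond orders sum to 2 (valence 2) → 0 H
  atom 6: O, bond orders sum to 1 (valence 2) → 1 H
  atom 7: C, bond orders sum to 4 (valence 4) → 0 H
  atom 8: O, bond orders sum to 1 (valence 2) → 1 H
  atom 9: C, bond orders sum to 4 (valence 4) → 0 H
  atom 10: C, bond orders sum to 4 (valence 4) → 0 H
  atom 11: N, bond orders sum to 3 (valence 3) → 0 H
  atom 12: C, bond orders sum to 3 (valence 4) → 1 H
  atom 13: C, bond orders sum to 4 (valence 4) → 0 H
  atom 14: F (halogen, monovalent) → 0 H
Totals → C:8, H:3, F:2, N:1, O:3.

C8H3F2NO3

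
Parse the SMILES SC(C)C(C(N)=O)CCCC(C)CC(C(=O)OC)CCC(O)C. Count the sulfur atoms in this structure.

Scan the SMILES for S atoms (remember two-letter symbols like Cl and Br are single atoms).
Sulfur count: 1.

1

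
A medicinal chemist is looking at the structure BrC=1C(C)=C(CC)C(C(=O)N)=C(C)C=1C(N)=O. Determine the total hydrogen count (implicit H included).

15

Walk through each heavy atom and fill implicit hydrogens from standard valence (C 4, N 3, O 2, S 2, halogen 1):
  atom 1: Br (halogen, monovalent) → 0 H
  atom 2: C, bond orders sum to 4 (valence 4) → 0 H
  atom 3: C, bond orders sum to 4 (valence 4) → 0 H
  atom 4: C, bond orders sum to 1 (valence 4) → 3 H
  atom 5: C, bond orders sum to 4 (valence 4) → 0 H
  atom 6: C, bond orders sum to 2 (valence 4) → 2 H
  atom 7: C, bond orders sum to 1 (valence 4) → 3 H
  atom 8: C, bond orders sum to 4 (valence 4) → 0 H
  atom 9: C, bond orders sum to 4 (valence 4) → 0 H
  atom 10: O, bond orders sum to 2 (valence 2) → 0 H
  atom 11: N, bond orders sum to 1 (valence 3) → 2 H
  atom 12: C, bond orders sum to 4 (valence 4) → 0 H
  atom 13: C, bond orders sum to 1 (valence 4) → 3 H
  atom 14: C, bond orders sum to 4 (valence 4) → 0 H
  atom 15: C, bond orders sum to 4 (valence 4) → 0 H
  atom 16: N, bond orders sum to 1 (valence 3) → 2 H
  atom 17: O, bond orders sum to 2 (valence 2) → 0 H
Total hydrogens: 15.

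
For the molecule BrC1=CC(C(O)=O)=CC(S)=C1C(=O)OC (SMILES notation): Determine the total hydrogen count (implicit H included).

7

Walk through each heavy atom and fill implicit hydrogens from standard valence (C 4, N 3, O 2, S 2, halogen 1):
  atom 1: Br (halogen, monovalent) → 0 H
  atom 2: C, bond orders sum to 4 (valence 4) → 0 H
  atom 3: C, bond orders sum to 3 (valence 4) → 1 H
  atom 4: C, bond orders sum to 4 (valence 4) → 0 H
  atom 5: C, bond orders sum to 4 (valence 4) → 0 H
  atom 6: O, bond orders sum to 1 (valence 2) → 1 H
  atom 7: O, bond orders sum to 2 (valence 2) → 0 H
  atom 8: C, bond orders sum to 3 (valence 4) → 1 H
  atom 9: C, bond orders sum to 4 (valence 4) → 0 H
  atom 10: S, bond orders sum to 1 (valence 2) → 1 H
  atom 11: C, bond orders sum to 4 (valence 4) → 0 H
  atom 12: C, bond orders sum to 4 (valence 4) → 0 H
  atom 13: O, bond orders sum to 2 (valence 2) → 0 H
  atom 14: O, bond orders sum to 2 (valence 2) → 0 H
  atom 15: C, bond orders sum to 1 (valence 4) → 3 H
Total hydrogens: 7.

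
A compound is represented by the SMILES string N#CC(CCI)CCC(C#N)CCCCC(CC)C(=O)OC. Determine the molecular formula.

C17H27IN2O2

Walk through each heavy atom and fill implicit hydrogens from standard valence (C 4, N 3, O 2, S 2, halogen 1):
  atom 1: N, bond orders sum to 3 (valence 3) → 0 H
  atom 2: C, bond orders sum to 4 (valence 4) → 0 H
  atom 3: C, bond orders sum to 3 (valence 4) → 1 H
  atom 4: C, bond orders sum to 2 (valence 4) → 2 H
  atom 5: C, bond orders sum to 2 (valence 4) → 2 H
  atom 6: I (halogen, monovalent) → 0 H
  atom 7: C, bond orders sum to 2 (valence 4) → 2 H
  atom 8: C, bond orders sum to 2 (valence 4) → 2 H
  atom 9: C, bond orders sum to 3 (valence 4) → 1 H
  atom 10: C, bond orders sum to 4 (valence 4) → 0 H
  atom 11: N, bond orders sum to 3 (valence 3) → 0 H
  atom 12: C, bond orders sum to 2 (valence 4) → 2 H
  atom 13: C, bond orders sum to 2 (valence 4) → 2 H
  atom 14: C, bond orders sum to 2 (valence 4) → 2 H
  atom 15: C, bond orders sum to 2 (valence 4) → 2 H
  atom 16: C, bond orders sum to 3 (valence 4) → 1 H
  atom 17: C, bond orders sum to 2 (valence 4) → 2 H
  atom 18: C, bond orders sum to 1 (valence 4) → 3 H
  atom 19: C, bond orders sum to 4 (valence 4) → 0 H
  atom 20: O, bond orders sum to 2 (valence 2) → 0 H
  atom 21: O, bond orders sum to 2 (valence 2) → 0 H
  atom 22: C, bond orders sum to 1 (valence 4) → 3 H
Totals → C:17, H:27, I:1, N:2, O:2.
In Hill order: C17H27IN2O2.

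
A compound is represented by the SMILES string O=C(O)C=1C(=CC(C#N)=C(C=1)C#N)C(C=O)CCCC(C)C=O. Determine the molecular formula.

C17H16N2O4

Walk through each heavy atom and fill implicit hydrogens from standard valence (C 4, N 3, O 2, S 2, halogen 1):
  atom 1: O, bond orders sum to 2 (valence 2) → 0 H
  atom 2: C, bond orders sum to 4 (valence 4) → 0 H
  atom 3: O, bond orders sum to 1 (valence 2) → 1 H
  atom 4: C, bond orders sum to 4 (valence 4) → 0 H
  atom 5: C, bond orders sum to 4 (valence 4) → 0 H
  atom 6: C, bond orders sum to 3 (valence 4) → 1 H
  atom 7: C, bond orders sum to 4 (valence 4) → 0 H
  atom 8: C, bond orders sum to 4 (valence 4) → 0 H
  atom 9: N, bond orders sum to 3 (valence 3) → 0 H
  atom 10: C, bond orders sum to 4 (valence 4) → 0 H
  atom 11: C, bond orders sum to 3 (valence 4) → 1 H
  atom 12: C, bond orders sum to 4 (valence 4) → 0 H
  atom 13: N, bond orders sum to 3 (valence 3) → 0 H
  atom 14: C, bond orders sum to 3 (valence 4) → 1 H
  atom 15: C, bond orders sum to 3 (valence 4) → 1 H
  atom 16: O, bond orders sum to 2 (valence 2) → 0 H
  atom 17: C, bond orders sum to 2 (valence 4) → 2 H
  atom 18: C, bond orders sum to 2 (valence 4) → 2 H
  atom 19: C, bond orders sum to 2 (valence 4) → 2 H
  atom 20: C, bond orders sum to 3 (valence 4) → 1 H
  atom 21: C, bond orders sum to 1 (valence 4) → 3 H
  atom 22: C, bond orders sum to 3 (valence 4) → 1 H
  atom 23: O, bond orders sum to 2 (valence 2) → 0 H
Totals → C:17, H:16, N:2, O:4.
In Hill order: C17H16N2O4.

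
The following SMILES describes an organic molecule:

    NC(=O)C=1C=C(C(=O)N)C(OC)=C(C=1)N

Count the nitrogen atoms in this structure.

Scan the SMILES for N atoms (remember two-letter symbols like Cl and Br are single atoms).
Nitrogen count: 3.

3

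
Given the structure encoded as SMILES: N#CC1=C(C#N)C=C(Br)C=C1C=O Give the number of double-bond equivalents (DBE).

Molecular formula: C9H3BrN2O.
DoU = (2C + 2 + N − H − X) / 2, where X is the halogen count and O/S are ignored.
    = (2·9 + 2 + 2 − 3 − 1) / 2 = 18 / 2 = 9.

9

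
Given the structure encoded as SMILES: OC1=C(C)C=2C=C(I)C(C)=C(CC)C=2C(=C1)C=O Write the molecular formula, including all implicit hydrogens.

C15H15IO2

Walk through each heavy atom and fill implicit hydrogens from standard valence (C 4, N 3, O 2, S 2, halogen 1):
  atom 1: O, bond orders sum to 1 (valence 2) → 1 H
  atom 2: C, bond orders sum to 4 (valence 4) → 0 H
  atom 3: C, bond orders sum to 4 (valence 4) → 0 H
  atom 4: C, bond orders sum to 1 (valence 4) → 3 H
  atom 5: C, bond orders sum to 4 (valence 4) → 0 H
  atom 6: C, bond orders sum to 3 (valence 4) → 1 H
  atom 7: C, bond orders sum to 4 (valence 4) → 0 H
  atom 8: I (halogen, monovalent) → 0 H
  atom 9: C, bond orders sum to 4 (valence 4) → 0 H
  atom 10: C, bond orders sum to 1 (valence 4) → 3 H
  atom 11: C, bond orders sum to 4 (valence 4) → 0 H
  atom 12: C, bond orders sum to 2 (valence 4) → 2 H
  atom 13: C, bond orders sum to 1 (valence 4) → 3 H
  atom 14: C, bond orders sum to 4 (valence 4) → 0 H
  atom 15: C, bond orders sum to 4 (valence 4) → 0 H
  atom 16: C, bond orders sum to 3 (valence 4) → 1 H
  atom 17: C, bond orders sum to 3 (valence 4) → 1 H
  atom 18: O, bond orders sum to 2 (valence 2) → 0 H
Totals → C:15, H:15, I:1, O:2.
In Hill order: C15H15IO2.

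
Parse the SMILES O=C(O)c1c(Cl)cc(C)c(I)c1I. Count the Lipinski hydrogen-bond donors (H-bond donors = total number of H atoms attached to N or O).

1

Donors: find every N or O and count the H atoms it carries.
  atom 1 (O): bond orders sum to 2 → 0 H
  atom 3 (O): bond orders sum to 1 → 1 H
Lipinski HBD = 1.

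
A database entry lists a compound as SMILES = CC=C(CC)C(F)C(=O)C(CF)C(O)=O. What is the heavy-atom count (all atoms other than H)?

15

Every atom symbol written in the SMILES (organic subset) is one heavy atom; implicit H are not written.
Heavy atoms by element → C:10, F:2, O:3.
Total: 15.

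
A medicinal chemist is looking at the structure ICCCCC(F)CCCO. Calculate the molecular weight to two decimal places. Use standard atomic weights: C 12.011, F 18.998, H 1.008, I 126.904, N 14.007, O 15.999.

First, the molecular formula is C8H16FIO (counting implicit H from valence).
  C: 8 × 12.011 = 96.088
  F: 1 × 18.998 = 18.998
  H: 16 × 1.008 = 16.128
  I: 1 × 126.904 = 126.904
  O: 1 × 15.999 = 15.999
Sum: 8×12.011 + 1×18.998 + 16×1.008 + 1×126.904 + 1×15.999 = 274.117 → 274.12 g/mol.

274.12 g/mol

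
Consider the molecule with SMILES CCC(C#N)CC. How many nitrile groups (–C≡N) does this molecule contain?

The nitrile motif appears at heavy-atom position 4 in the SMILES.
Nitrile count: 1.

1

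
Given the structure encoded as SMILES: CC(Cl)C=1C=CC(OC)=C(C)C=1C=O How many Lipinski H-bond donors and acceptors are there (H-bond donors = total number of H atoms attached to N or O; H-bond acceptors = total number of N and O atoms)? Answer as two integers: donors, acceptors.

Donors: find every N or O and count the H atoms it carries.
  atom 8 (O): bond orders sum to 2 → 0 H
  atom 14 (O): bond orders sum to 2 → 0 H
Lipinski HBD = 0.
Acceptors: N atoms = 0, O atoms = 2 → HBA = 2.

0, 2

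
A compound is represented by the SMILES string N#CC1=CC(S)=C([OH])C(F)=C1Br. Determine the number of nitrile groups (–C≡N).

1

The nitrile motif appears at heavy-atom position 2 in the SMILES.
Other groups present: 1 hydroxyl, 1 thiol.
Nitrile count: 1.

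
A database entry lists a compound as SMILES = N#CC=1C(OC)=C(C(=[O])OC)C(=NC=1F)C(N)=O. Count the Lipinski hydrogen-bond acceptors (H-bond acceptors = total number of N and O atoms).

N atoms: 3; O atoms: 4.
Lipinski HBA = 3 + 4 = 7.

7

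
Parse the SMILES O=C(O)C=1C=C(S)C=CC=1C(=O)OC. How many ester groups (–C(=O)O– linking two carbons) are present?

1

The ester motif appears at heavy-atom position 11 in the SMILES.
Other groups present: 1 carboxylic acid, 1 thiol.
Ester count: 1.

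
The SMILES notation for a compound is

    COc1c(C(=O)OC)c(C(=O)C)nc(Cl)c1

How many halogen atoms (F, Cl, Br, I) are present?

Halogen atoms appear at heavy-atom position 15 (1×Cl).
Other groups present: 1 ester, 1 ether, 1 ketone.
Halogen count: 1.

1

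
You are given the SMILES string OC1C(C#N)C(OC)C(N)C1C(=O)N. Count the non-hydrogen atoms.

14

Every atom symbol written in the SMILES (organic subset) is one heavy atom; implicit H are not written.
Heavy atoms by element → C:8, N:3, O:3.
Total: 14.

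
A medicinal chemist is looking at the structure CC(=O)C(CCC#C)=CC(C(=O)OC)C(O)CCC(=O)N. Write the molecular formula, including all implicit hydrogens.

C15H21NO5

Walk through each heavy atom and fill implicit hydrogens from standard valence (C 4, N 3, O 2, S 2, halogen 1):
  atom 1: C, bond orders sum to 1 (valence 4) → 3 H
  atom 2: C, bond orders sum to 4 (valence 4) → 0 H
  atom 3: O, bond orders sum to 2 (valence 2) → 0 H
  atom 4: C, bond orders sum to 4 (valence 4) → 0 H
  atom 5: C, bond orders sum to 2 (valence 4) → 2 H
  atom 6: C, bond orders sum to 2 (valence 4) → 2 H
  atom 7: C, bond orders sum to 4 (valence 4) → 0 H
  atom 8: C, bond orders sum to 3 (valence 4) → 1 H
  atom 9: C, bond orders sum to 3 (valence 4) → 1 H
  atom 10: C, bond orders sum to 3 (valence 4) → 1 H
  atom 11: C, bond orders sum to 4 (valence 4) → 0 H
  atom 12: O, bond orders sum to 2 (valence 2) → 0 H
  atom 13: O, bond orders sum to 2 (valence 2) → 0 H
  atom 14: C, bond orders sum to 1 (valence 4) → 3 H
  atom 15: C, bond orders sum to 3 (valence 4) → 1 H
  atom 16: O, bond orders sum to 1 (valence 2) → 1 H
  atom 17: C, bond orders sum to 2 (valence 4) → 2 H
  atom 18: C, bond orders sum to 2 (valence 4) → 2 H
  atom 19: C, bond orders sum to 4 (valence 4) → 0 H
  atom 20: O, bond orders sum to 2 (valence 2) → 0 H
  atom 21: N, bond orders sum to 1 (valence 3) → 2 H
Totals → C:15, H:21, N:1, O:5.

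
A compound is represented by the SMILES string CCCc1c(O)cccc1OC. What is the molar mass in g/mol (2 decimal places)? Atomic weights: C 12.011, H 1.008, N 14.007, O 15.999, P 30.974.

First, the molecular formula is C10H14O2 (counting implicit H from valence).
  C: 10 × 12.011 = 120.110
  H: 14 × 1.008 = 14.112
  O: 2 × 15.999 = 31.998
Sum: 10×12.011 + 14×1.008 + 2×15.999 = 166.220 → 166.22 g/mol.

166.22 g/mol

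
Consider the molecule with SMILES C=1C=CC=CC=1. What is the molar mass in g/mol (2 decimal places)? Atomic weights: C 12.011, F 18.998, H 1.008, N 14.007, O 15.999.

78.11 g/mol

First, the molecular formula is C6H6 (counting implicit H from valence).
  C: 6 × 12.011 = 72.066
  H: 6 × 1.008 = 6.048
Sum: 6×12.011 + 6×1.008 = 78.114 → 78.11 g/mol.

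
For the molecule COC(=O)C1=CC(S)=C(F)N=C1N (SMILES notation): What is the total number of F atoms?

1

Scan the SMILES for F atoms (remember two-letter symbols like Cl and Br are single atoms).
Fluorine count: 1.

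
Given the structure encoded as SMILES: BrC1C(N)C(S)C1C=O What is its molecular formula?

Walk through each heavy atom and fill implicit hydrogens from standard valence (C 4, N 3, O 2, S 2, halogen 1):
  atom 1: Br (halogen, monovalent) → 0 H
  atom 2: C, bond orders sum to 3 (valence 4) → 1 H
  atom 3: C, bond orders sum to 3 (valence 4) → 1 H
  atom 4: N, bond orders sum to 1 (valence 3) → 2 H
  atom 5: C, bond orders sum to 3 (valence 4) → 1 H
  atom 6: S, bond orders sum to 1 (valence 2) → 1 H
  atom 7: C, bond orders sum to 3 (valence 4) → 1 H
  atom 8: C, bond orders sum to 3 (valence 4) → 1 H
  atom 9: O, bond orders sum to 2 (valence 2) → 0 H
Totals → C:5, H:8, Br:1, N:1, O:1, S:1.

C5H8BrNOS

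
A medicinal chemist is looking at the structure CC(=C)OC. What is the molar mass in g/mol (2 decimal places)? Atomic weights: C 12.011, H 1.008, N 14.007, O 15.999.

First, the molecular formula is C4H8O (counting implicit H from valence).
  C: 4 × 12.011 = 48.044
  H: 8 × 1.008 = 8.064
  O: 1 × 15.999 = 15.999
Sum: 4×12.011 + 8×1.008 + 1×15.999 = 72.107 → 72.11 g/mol.

72.11 g/mol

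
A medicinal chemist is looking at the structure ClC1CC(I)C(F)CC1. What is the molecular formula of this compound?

C6H9ClFI

Walk through each heavy atom and fill implicit hydrogens from standard valence (C 4, N 3, O 2, S 2, halogen 1):
  atom 1: Cl (halogen, monovalent) → 0 H
  atom 2: C, bond orders sum to 3 (valence 4) → 1 H
  atom 3: C, bond orders sum to 2 (valence 4) → 2 H
  atom 4: C, bond orders sum to 3 (valence 4) → 1 H
  atom 5: I (halogen, monovalent) → 0 H
  atom 6: C, bond orders sum to 3 (valence 4) → 1 H
  atom 7: F (halogen, monovalent) → 0 H
  atom 8: C, bond orders sum to 2 (valence 4) → 2 H
  atom 9: C, bond orders sum to 2 (valence 4) → 2 H
Totals → C:6, H:9, Cl:1, F:1, I:1.
In Hill order: C6H9ClFI.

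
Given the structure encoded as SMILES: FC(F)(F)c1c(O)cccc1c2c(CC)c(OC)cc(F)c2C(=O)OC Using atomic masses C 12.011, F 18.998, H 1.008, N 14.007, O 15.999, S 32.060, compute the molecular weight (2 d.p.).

372.31 g/mol

First, the molecular formula is C18H16F4O4 (counting implicit H from valence).
  C: 18 × 12.011 = 216.198
  F: 4 × 18.998 = 75.992
  H: 16 × 1.008 = 16.128
  O: 4 × 15.999 = 63.996
Sum: 18×12.011 + 4×18.998 + 16×1.008 + 4×15.999 = 372.314 → 372.31 g/mol.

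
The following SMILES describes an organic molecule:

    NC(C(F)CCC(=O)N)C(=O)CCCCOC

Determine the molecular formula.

C11H21FN2O3

Walk through each heavy atom and fill implicit hydrogens from standard valence (C 4, N 3, O 2, S 2, halogen 1):
  atom 1: N, bond orders sum to 1 (valence 3) → 2 H
  atom 2: C, bond orders sum to 3 (valence 4) → 1 H
  atom 3: C, bond orders sum to 3 (valence 4) → 1 H
  atom 4: F (halogen, monovalent) → 0 H
  atom 5: C, bond orders sum to 2 (valence 4) → 2 H
  atom 6: C, bond orders sum to 2 (valence 4) → 2 H
  atom 7: C, bond orders sum to 4 (valence 4) → 0 H
  atom 8: O, bond orders sum to 2 (valence 2) → 0 H
  atom 9: N, bond orders sum to 1 (valence 3) → 2 H
  atom 10: C, bond orders sum to 4 (valence 4) → 0 H
  atom 11: O, bond orders sum to 2 (valence 2) → 0 H
  atom 12: C, bond orders sum to 2 (valence 4) → 2 H
  atom 13: C, bond orders sum to 2 (valence 4) → 2 H
  atom 14: C, bond orders sum to 2 (valence 4) → 2 H
  atom 15: C, bond orders sum to 2 (valence 4) → 2 H
  atom 16: O, bond orders sum to 2 (valence 2) → 0 H
  atom 17: C, bond orders sum to 1 (valence 4) → 3 H
Totals → C:11, H:21, F:1, N:2, O:3.
In Hill order: C11H21FN2O3.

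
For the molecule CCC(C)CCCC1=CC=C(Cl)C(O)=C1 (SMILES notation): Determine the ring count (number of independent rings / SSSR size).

In SMILES, each pair of matching ring-closure digits denotes one ring-closing bond; the number of such bonds equals the number of independent rings.
Ring-closure bonds here: 1.

1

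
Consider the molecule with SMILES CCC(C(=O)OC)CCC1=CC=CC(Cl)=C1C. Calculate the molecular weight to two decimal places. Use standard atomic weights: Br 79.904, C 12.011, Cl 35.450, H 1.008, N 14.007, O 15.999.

First, the molecular formula is C14H19ClO2 (counting implicit H from valence).
  C: 14 × 12.011 = 168.154
  Cl: 1 × 35.450 = 35.450
  H: 19 × 1.008 = 19.152
  O: 2 × 15.999 = 31.998
Sum: 14×12.011 + 1×35.450 + 19×1.008 + 2×15.999 = 254.754 → 254.75 g/mol.

254.75 g/mol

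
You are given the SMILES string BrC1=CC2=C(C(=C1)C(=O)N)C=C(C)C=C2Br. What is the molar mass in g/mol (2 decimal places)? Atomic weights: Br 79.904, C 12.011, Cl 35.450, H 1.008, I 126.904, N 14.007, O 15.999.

First, the molecular formula is C12H9Br2NO (counting implicit H from valence).
  Br: 2 × 79.904 = 159.808
  C: 12 × 12.011 = 144.132
  H: 9 × 1.008 = 9.072
  N: 1 × 14.007 = 14.007
  O: 1 × 15.999 = 15.999
Sum: 2×79.904 + 12×12.011 + 9×1.008 + 1×14.007 + 1×15.999 = 343.018 → 343.02 g/mol.

343.02 g/mol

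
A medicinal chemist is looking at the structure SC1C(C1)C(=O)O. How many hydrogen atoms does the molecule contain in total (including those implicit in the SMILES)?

6

Walk through each heavy atom and fill implicit hydrogens from standard valence (C 4, N 3, O 2, S 2, halogen 1):
  atom 1: S, bond orders sum to 1 (valence 2) → 1 H
  atom 2: C, bond orders sum to 3 (valence 4) → 1 H
  atom 3: C, bond orders sum to 3 (valence 4) → 1 H
  atom 4: C, bond orders sum to 2 (valence 4) → 2 H
  atom 5: C, bond orders sum to 4 (valence 4) → 0 H
  atom 6: O, bond orders sum to 2 (valence 2) → 0 H
  atom 7: O, bond orders sum to 1 (valence 2) → 1 H
Total hydrogens: 6.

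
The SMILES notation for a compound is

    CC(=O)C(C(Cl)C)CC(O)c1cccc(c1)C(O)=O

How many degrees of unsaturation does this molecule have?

Molecular formula: C14H17ClO4.
DoU = (2C + 2 + N − H − X) / 2, where X is the halogen count and O/S are ignored.
    = (2·14 + 2 + 0 − 17 − 1) / 2 = 12 / 2 = 6.

6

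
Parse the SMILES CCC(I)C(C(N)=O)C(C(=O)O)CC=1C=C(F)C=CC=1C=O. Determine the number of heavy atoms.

22

Every atom symbol written in the SMILES (organic subset) is one heavy atom; implicit H are not written.
Heavy atoms by element → C:15, F:1, I:1, N:1, O:4.
Total: 22.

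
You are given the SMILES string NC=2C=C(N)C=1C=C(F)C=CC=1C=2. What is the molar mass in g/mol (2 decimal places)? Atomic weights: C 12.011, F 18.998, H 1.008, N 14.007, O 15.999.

First, the molecular formula is C10H9FN2 (counting implicit H from valence).
  C: 10 × 12.011 = 120.110
  F: 1 × 18.998 = 18.998
  H: 9 × 1.008 = 9.072
  N: 2 × 14.007 = 28.014
Sum: 10×12.011 + 1×18.998 + 9×1.008 + 2×14.007 = 176.194 → 176.19 g/mol.

176.19 g/mol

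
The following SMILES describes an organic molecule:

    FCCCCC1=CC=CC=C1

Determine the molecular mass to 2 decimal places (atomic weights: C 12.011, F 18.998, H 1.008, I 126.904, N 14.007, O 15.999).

First, the molecular formula is C10H13F (counting implicit H from valence).
  C: 10 × 12.011 = 120.110
  F: 1 × 18.998 = 18.998
  H: 13 × 1.008 = 13.104
Sum: 10×12.011 + 1×18.998 + 13×1.008 = 152.212 → 152.21 g/mol.

152.21 g/mol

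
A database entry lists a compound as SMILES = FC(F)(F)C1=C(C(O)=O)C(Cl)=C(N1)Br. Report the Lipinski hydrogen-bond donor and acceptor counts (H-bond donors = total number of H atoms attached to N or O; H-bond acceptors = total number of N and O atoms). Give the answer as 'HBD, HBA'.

2, 3

Donors: find every N or O and count the H atoms it carries.
  atom 8 (O): bond orders sum to 1 → 1 H
  atom 9 (O): bond orders sum to 2 → 0 H
  atom 13 (N): bond orders sum to 2 → 1 H
Lipinski HBD = 2.
Acceptors: N atoms = 1, O atoms = 2 → HBA = 3.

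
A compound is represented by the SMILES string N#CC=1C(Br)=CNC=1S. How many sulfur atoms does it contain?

Scan the SMILES for S atoms (remember two-letter symbols like Cl and Br are single atoms).
Sulfur count: 1.

1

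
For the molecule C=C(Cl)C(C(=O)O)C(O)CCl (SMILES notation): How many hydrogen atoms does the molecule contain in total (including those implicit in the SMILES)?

8

Walk through each heavy atom and fill implicit hydrogens from standard valence (C 4, N 3, O 2, S 2, halogen 1):
  atom 1: C, bond orders sum to 2 (valence 4) → 2 H
  atom 2: C, bond orders sum to 4 (valence 4) → 0 H
  atom 3: Cl (halogen, monovalent) → 0 H
  atom 4: C, bond orders sum to 3 (valence 4) → 1 H
  atom 5: C, bond orders sum to 4 (valence 4) → 0 H
  atom 6: O, bond orders sum to 2 (valence 2) → 0 H
  atom 7: O, bond orders sum to 1 (valence 2) → 1 H
  atom 8: C, bond orders sum to 3 (valence 4) → 1 H
  atom 9: O, bond orders sum to 1 (valence 2) → 1 H
  atom 10: C, bond orders sum to 2 (valence 4) → 2 H
  atom 11: Cl (halogen, monovalent) → 0 H
Total hydrogens: 8.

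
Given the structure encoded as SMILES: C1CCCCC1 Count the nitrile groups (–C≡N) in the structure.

0

Scan the SMILES for the nitrile motif — none present.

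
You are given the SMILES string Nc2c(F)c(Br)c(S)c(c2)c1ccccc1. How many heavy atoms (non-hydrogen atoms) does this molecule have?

16

Every atom symbol written in the SMILES (organic subset) is one heavy atom; implicit H are not written.
Heavy atoms by element → Br:1, C:12, F:1, N:1, S:1.
Total: 16.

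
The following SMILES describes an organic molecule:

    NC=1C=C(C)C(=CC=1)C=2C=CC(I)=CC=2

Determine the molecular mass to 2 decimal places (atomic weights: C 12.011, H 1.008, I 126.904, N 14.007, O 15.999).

First, the molecular formula is C13H12IN (counting implicit H from valence).
  C: 13 × 12.011 = 156.143
  H: 12 × 1.008 = 12.096
  I: 1 × 126.904 = 126.904
  N: 1 × 14.007 = 14.007
Sum: 13×12.011 + 12×1.008 + 1×126.904 + 1×14.007 = 309.150 → 309.15 g/mol.

309.15 g/mol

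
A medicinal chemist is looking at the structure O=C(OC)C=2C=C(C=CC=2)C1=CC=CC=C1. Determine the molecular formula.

C14H12O2

Walk through each heavy atom and fill implicit hydrogens from standard valence (C 4, N 3, O 2, S 2, halogen 1):
  atom 1: O, bond orders sum to 2 (valence 2) → 0 H
  atom 2: C, bond orders sum to 4 (valence 4) → 0 H
  atom 3: O, bond orders sum to 2 (valence 2) → 0 H
  atom 4: C, bond orders sum to 1 (valence 4) → 3 H
  atom 5: C, bond orders sum to 4 (valence 4) → 0 H
  atom 6: C, bond orders sum to 3 (valence 4) → 1 H
  atom 7: C, bond orders sum to 4 (valence 4) → 0 H
  atom 8: C, bond orders sum to 3 (valence 4) → 1 H
  atom 9: C, bond orders sum to 3 (valence 4) → 1 H
  atom 10: C, bond orders sum to 3 (valence 4) → 1 H
  atom 11: C, bond orders sum to 4 (valence 4) → 0 H
  atom 12: C, bond orders sum to 3 (valence 4) → 1 H
  atom 13: C, bond orders sum to 3 (valence 4) → 1 H
  atom 14: C, bond orders sum to 3 (valence 4) → 1 H
  atom 15: C, bond orders sum to 3 (valence 4) → 1 H
  atom 16: C, bond orders sum to 3 (valence 4) → 1 H
Totals → C:14, H:12, O:2.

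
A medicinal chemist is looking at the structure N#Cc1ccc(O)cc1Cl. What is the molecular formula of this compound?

Walk through each heavy atom and fill implicit hydrogens from standard valence (C 4, N 3, O 2, S 2, halogen 1); for lowercase aromatic atoms, an aromatic c carries 1 H when it has two neighbours and 0 H with three, and aromatic n carries 0 H:
  atom 1: N, bond orders sum to 3 (valence 3) → 0 H
  atom 2: C, bond orders sum to 4 (valence 4) → 0 H
  atom 3: aromatic c, 3 neighbours → 0 H
  atom 4: aromatic c, 2 neighbours → 1 H
  atom 5: aromatic c, 2 neighbours → 1 H
  atom 6: aromatic c, 3 neighbours → 0 H
  atom 7: O, bond orders sum to 1 (valence 2) → 1 H
  atom 8: aromatic c, 2 neighbours → 1 H
  atom 9: aromatic c, 3 neighbours → 0 H
  atom 10: Cl (halogen, monovalent) → 0 H
Totals → C:7, H:4, Cl:1, N:1, O:1.

C7H4ClNO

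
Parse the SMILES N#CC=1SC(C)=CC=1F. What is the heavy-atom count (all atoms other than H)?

9

Every atom symbol written in the SMILES (organic subset) is one heavy atom; implicit H are not written.
Heavy atoms by element → C:6, F:1, N:1, S:1.
Total: 9.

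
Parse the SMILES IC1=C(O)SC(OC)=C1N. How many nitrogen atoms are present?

1

Scan the SMILES for N atoms (remember two-letter symbols like Cl and Br are single atoms).
Nitrogen count: 1.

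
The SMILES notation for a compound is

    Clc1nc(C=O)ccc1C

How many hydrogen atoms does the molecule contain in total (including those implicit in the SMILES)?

Walk through each heavy atom and fill implicit hydrogens from standard valence (C 4, N 3, O 2, S 2, halogen 1); for lowercase aromatic atoms, an aromatic c carries 1 H when it has two neighbours and 0 H with three, and aromatic n carries 0 H:
  atom 1: Cl (halogen, monovalent) → 0 H
  atom 2: aromatic c, 3 neighbours → 0 H
  atom 3: aromatic n, 2 neighbours → 0 H
  atom 4: aromatic c, 3 neighbours → 0 H
  atom 5: C, bond orders sum to 3 (valence 4) → 1 H
  atom 6: O, bond orders sum to 2 (valence 2) → 0 H
  atom 7: aromatic c, 2 neighbours → 1 H
  atom 8: aromatic c, 2 neighbours → 1 H
  atom 9: aromatic c, 3 neighbours → 0 H
  atom 10: C, bond orders sum to 1 (valence 4) → 3 H
Total hydrogens: 6.

6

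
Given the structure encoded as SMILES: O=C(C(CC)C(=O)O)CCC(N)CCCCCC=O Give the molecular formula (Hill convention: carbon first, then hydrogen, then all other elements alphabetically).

Walk through each heavy atom and fill implicit hydrogens from standard valence (C 4, N 3, O 2, S 2, halogen 1):
  atom 1: O, bond orders sum to 2 (valence 2) → 0 H
  atom 2: C, bond orders sum to 4 (valence 4) → 0 H
  atom 3: C, bond orders sum to 3 (valence 4) → 1 H
  atom 4: C, bond orders sum to 2 (valence 4) → 2 H
  atom 5: C, bond orders sum to 1 (valence 4) → 3 H
  atom 6: C, bond orders sum to 4 (valence 4) → 0 H
  atom 7: O, bond orders sum to 2 (valence 2) → 0 H
  atom 8: O, bond orders sum to 1 (valence 2) → 1 H
  atom 9: C, bond orders sum to 2 (valence 4) → 2 H
  atom 10: C, bond orders sum to 2 (valence 4) → 2 H
  atom 11: C, bond orders sum to 3 (valence 4) → 1 H
  atom 12: N, bond orders sum to 1 (valence 3) → 2 H
  atom 13: C, bond orders sum to 2 (valence 4) → 2 H
  atom 14: C, bond orders sum to 2 (valence 4) → 2 H
  atom 15: C, bond orders sum to 2 (valence 4) → 2 H
  atom 16: C, bond orders sum to 2 (valence 4) → 2 H
  atom 17: C, bond orders sum to 2 (valence 4) → 2 H
  atom 18: C, bond orders sum to 3 (valence 4) → 1 H
  atom 19: O, bond orders sum to 2 (valence 2) → 0 H
Totals → C:14, H:25, N:1, O:4.

C14H25NO4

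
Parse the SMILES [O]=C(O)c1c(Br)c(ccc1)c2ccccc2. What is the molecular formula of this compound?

Walk through each heavy atom and fill implicit hydrogens from standard valence (C 4, N 3, O 2, S 2, halogen 1); for lowercase aromatic atoms, an aromatic c carries 1 H when it has two neighbours and 0 H with three, and aromatic n carries 0 H:
  atom 1: O with explicit H count 0
  atom 2: C, bond orders sum to 4 (valence 4) → 0 H
  atom 3: O, bond orders sum to 1 (valence 2) → 1 H
  atom 4: aromatic c, 3 neighbours → 0 H
  atom 5: aromatic c, 3 neighbours → 0 H
  atom 6: Br (halogen, monovalent) → 0 H
  atom 7: aromatic c, 3 neighbours → 0 H
  atom 8: aromatic c, 2 neighbours → 1 H
  atom 9: aromatic c, 2 neighbours → 1 H
  atom 10: aromatic c, 2 neighbours → 1 H
  atom 11: aromatic c, 3 neighbours → 0 H
  atom 12: aromatic c, 2 neighbours → 1 H
  atom 13: aromatic c, 2 neighbours → 1 H
  atom 14: aromatic c, 2 neighbours → 1 H
  atom 15: aromatic c, 2 neighbours → 1 H
  atom 16: aromatic c, 2 neighbours → 1 H
Totals → C:13, H:9, Br:1, O:2.
In Hill order: C13H9BrO2.

C13H9BrO2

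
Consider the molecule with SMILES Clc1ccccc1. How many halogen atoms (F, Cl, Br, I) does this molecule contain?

Halogen atoms appear at heavy-atom position 1 (1×Cl).
Halogen count: 1.

1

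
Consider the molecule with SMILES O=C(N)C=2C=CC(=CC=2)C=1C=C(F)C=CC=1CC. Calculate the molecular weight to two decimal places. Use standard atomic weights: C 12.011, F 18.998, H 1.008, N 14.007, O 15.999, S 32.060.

First, the molecular formula is C15H14FNO (counting implicit H from valence).
  C: 15 × 12.011 = 180.165
  F: 1 × 18.998 = 18.998
  H: 14 × 1.008 = 14.112
  N: 1 × 14.007 = 14.007
  O: 1 × 15.999 = 15.999
Sum: 15×12.011 + 1×18.998 + 14×1.008 + 1×14.007 + 1×15.999 = 243.281 → 243.28 g/mol.

243.28 g/mol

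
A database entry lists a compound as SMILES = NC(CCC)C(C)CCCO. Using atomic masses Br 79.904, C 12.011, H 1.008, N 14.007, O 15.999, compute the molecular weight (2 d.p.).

First, the molecular formula is C9H21NO (counting implicit H from valence).
  C: 9 × 12.011 = 108.099
  H: 21 × 1.008 = 21.168
  N: 1 × 14.007 = 14.007
  O: 1 × 15.999 = 15.999
Sum: 9×12.011 + 21×1.008 + 1×14.007 + 1×15.999 = 159.273 → 159.27 g/mol.

159.27 g/mol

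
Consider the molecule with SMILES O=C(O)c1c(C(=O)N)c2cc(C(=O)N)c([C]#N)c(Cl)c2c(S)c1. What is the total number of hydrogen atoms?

8

Walk through each heavy atom and fill implicit hydrogens from standard valence (C 4, N 3, O 2, S 2, halogen 1); for lowercase aromatic atoms, an aromatic c carries 1 H when it has two neighbours and 0 H with three, and aromatic n carries 0 H:
  atom 1: O, bond orders sum to 2 (valence 2) → 0 H
  atom 2: C, bond orders sum to 4 (valence 4) → 0 H
  atom 3: O, bond orders sum to 1 (valence 2) → 1 H
  atom 4: aromatic c, 3 neighbours → 0 H
  atom 5: aromatic c, 3 neighbours → 0 H
  atom 6: C, bond orders sum to 4 (valence 4) → 0 H
  atom 7: O, bond orders sum to 2 (valence 2) → 0 H
  atom 8: N, bond orders sum to 1 (valence 3) → 2 H
  atom 9: aromatic c, 3 neighbours → 0 H
  atom 10: aromatic c, 2 neighbours → 1 H
  atom 11: aromatic c, 3 neighbours → 0 H
  atom 12: C, bond orders sum to 4 (valence 4) → 0 H
  atom 13: O, bond orders sum to 2 (valence 2) → 0 H
  atom 14: N, bond orders sum to 1 (valence 3) → 2 H
  atom 15: aromatic c, 3 neighbours → 0 H
  atom 16: C with explicit H count 0
  atom 17: N, bond orders sum to 3 (valence 3) → 0 H
  atom 18: aromatic c, 3 neighbours → 0 H
  atom 19: Cl (halogen, monovalent) → 0 H
  atom 20: aromatic c, 3 neighbours → 0 H
  atom 21: aromatic c, 3 neighbours → 0 H
  atom 22: S, bond orders sum to 1 (valence 2) → 1 H
  atom 23: aromatic c, 2 neighbours → 1 H
Total hydrogens: 8.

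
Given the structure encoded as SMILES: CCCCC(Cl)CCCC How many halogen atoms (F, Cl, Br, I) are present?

Halogen atoms appear at heavy-atom position 6 (1×Cl).
Halogen count: 1.

1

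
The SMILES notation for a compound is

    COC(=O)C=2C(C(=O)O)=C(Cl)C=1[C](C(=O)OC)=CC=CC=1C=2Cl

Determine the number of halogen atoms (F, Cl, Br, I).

2

Halogen atoms appear at heavy-atom positions 11, 23 (2×Cl).
Other groups present: 1 carboxylic acid, 2 ester.
Halogen count: 2.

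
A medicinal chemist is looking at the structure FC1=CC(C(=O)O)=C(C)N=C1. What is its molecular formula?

Walk through each heavy atom and fill implicit hydrogens from standard valence (C 4, N 3, O 2, S 2, halogen 1):
  atom 1: F (halogen, monovalent) → 0 H
  atom 2: C, bond orders sum to 4 (valence 4) → 0 H
  atom 3: C, bond orders sum to 3 (valence 4) → 1 H
  atom 4: C, bond orders sum to 4 (valence 4) → 0 H
  atom 5: C, bond orders sum to 4 (valence 4) → 0 H
  atom 6: O, bond orders sum to 2 (valence 2) → 0 H
  atom 7: O, bond orders sum to 1 (valence 2) → 1 H
  atom 8: C, bond orders sum to 4 (valence 4) → 0 H
  atom 9: C, bond orders sum to 1 (valence 4) → 3 H
  atom 10: N, bond orders sum to 3 (valence 3) → 0 H
  atom 11: C, bond orders sum to 3 (valence 4) → 1 H
Totals → C:7, H:6, F:1, N:1, O:2.

C7H6FNO2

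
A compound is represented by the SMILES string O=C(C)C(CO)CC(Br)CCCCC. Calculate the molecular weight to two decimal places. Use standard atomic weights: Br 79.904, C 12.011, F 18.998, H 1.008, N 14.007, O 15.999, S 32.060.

265.19 g/mol

First, the molecular formula is C11H21BrO2 (counting implicit H from valence).
  Br: 1 × 79.904 = 79.904
  C: 11 × 12.011 = 132.121
  H: 21 × 1.008 = 21.168
  O: 2 × 15.999 = 31.998
Sum: 1×79.904 + 11×12.011 + 21×1.008 + 2×15.999 = 265.191 → 265.19 g/mol.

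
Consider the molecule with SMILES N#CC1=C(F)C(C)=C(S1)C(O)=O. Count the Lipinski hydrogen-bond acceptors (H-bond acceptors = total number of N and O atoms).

N atoms: 1; O atoms: 2.
Lipinski HBA = 1 + 2 = 3.

3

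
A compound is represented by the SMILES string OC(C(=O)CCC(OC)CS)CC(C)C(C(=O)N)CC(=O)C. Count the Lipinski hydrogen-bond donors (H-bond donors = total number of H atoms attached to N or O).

3

Donors: find every N or O and count the H atoms it carries.
  atom 1 (O): bond orders sum to 1 → 1 H
  atom 4 (O): bond orders sum to 2 → 0 H
  atom 8 (O): bond orders sum to 2 → 0 H
  atom 17 (O): bond orders sum to 2 → 0 H
  atom 18 (N): bond orders sum to 1 → 2 H
  atom 21 (O): bond orders sum to 2 → 0 H
Lipinski HBD = 3.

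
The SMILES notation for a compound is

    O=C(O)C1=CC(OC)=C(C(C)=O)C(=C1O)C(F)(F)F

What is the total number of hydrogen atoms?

Walk through each heavy atom and fill implicit hydrogens from standard valence (C 4, N 3, O 2, S 2, halogen 1):
  atom 1: O, bond orders sum to 2 (valence 2) → 0 H
  atom 2: C, bond orders sum to 4 (valence 4) → 0 H
  atom 3: O, bond orders sum to 1 (valence 2) → 1 H
  atom 4: C, bond orders sum to 4 (valence 4) → 0 H
  atom 5: C, bond orders sum to 3 (valence 4) → 1 H
  atom 6: C, bond orders sum to 4 (valence 4) → 0 H
  atom 7: O, bond orders sum to 2 (valence 2) → 0 H
  atom 8: C, bond orders sum to 1 (valence 4) → 3 H
  atom 9: C, bond orders sum to 4 (valence 4) → 0 H
  atom 10: C, bond orders sum to 4 (valence 4) → 0 H
  atom 11: C, bond orders sum to 1 (valence 4) → 3 H
  atom 12: O, bond orders sum to 2 (valence 2) → 0 H
  atom 13: C, bond orders sum to 4 (valence 4) → 0 H
  atom 14: C, bond orders sum to 4 (valence 4) → 0 H
  atom 15: O, bond orders sum to 1 (valence 2) → 1 H
  atom 16: C, bond orders sum to 4 (valence 4) → 0 H
  atom 17: F (halogen, monovalent) → 0 H
  atom 18: F (halogen, monovalent) → 0 H
  atom 19: F (halogen, monovalent) → 0 H
Total hydrogens: 9.

9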